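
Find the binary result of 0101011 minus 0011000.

Method 1 - Direct subtraction (column by column from the right: bit − bit − borrow-in; if negative, add 2 and borrow 1 from the next column):
borrow: 0100000
        0101011
-       0011000
---------------
        0010011

Method 2 - Add two's complement:
Two's complement of 0011000: invert → 1100111, add 1 → 1101000
  0101011
+ 1101000
---------
 10010011  (end carry out of the top bit = 1)
Discarding the end carry: 0010011
Decimal check:
  0101011 = 32 + 8 + 2 + 1 = 43
  0011000 = 16 + 8 = 24
  43 - 24 = 19, and 0010011 = 16 + 2 + 1 = 19 ✓



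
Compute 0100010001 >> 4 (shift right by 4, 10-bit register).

Original: 0100010001 (decimal 273)
Shift right by 4 positions
Drop the 4 low bits; fill with zeros on the left
Result: 0000010001 (decimal 17)
Equivalent: 273 >> 4 = 273 ÷ 2^4 = 17



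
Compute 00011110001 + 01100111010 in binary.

Add column by column from the right: bit + bit + carry-in; write the sum mod 2, carry 1 when the sum is 2 or 3.
carry:  11111100000
        00011110001
+       01100111010
-------------------
       010000101011
(the carry out of the leftmost column, 0, becomes the leading bit)
Decimal check:
  00011110001 = 128 + 64 + 32 + 16 + 1 = 241
  01100111010 = 512 + 256 + 32 + 16 + 8 + 2 = 826
  241 + 826 = 1067, and 010000101011 = 1024 + 32 + 8 + 2 + 1 = 1067 ✓



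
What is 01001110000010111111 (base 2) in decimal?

Sum of powers of 2 for each 1-bit:
2^0 + 2^1 + 2^2 + 2^3 + 2^4 + 2^5 + 2^7 + 2^13 + 2^14 + 2^15 + 2^18
= 1 + 2 + 4 + 8 + 16 + 32 + 128 + 8192 + 16384 + 32768 + 262144
= 319679



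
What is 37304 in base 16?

Using repeated division by 16 (digits 10–15 are A–F):
37304 ÷ 16 = 2331 remainder 8
2331 ÷ 16 = 145 remainder 11 (B)
145 ÷ 16 = 9 remainder 1
9 ÷ 16 = 0 remainder 9
Reading remainders bottom to top: 91B8



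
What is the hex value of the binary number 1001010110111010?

Group into 4-bit nibbles from right:
  1001 = 9
  0101 = 5
  1011 = B
  1010 = A
Result: 95BA



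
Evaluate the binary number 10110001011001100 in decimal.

Sum of powers of 2 for each 1-bit:
2^2 + 2^3 + 2^6 + 2^7 + 2^9 + 2^13 + 2^14 + 2^16
= 4 + 8 + 64 + 128 + 512 + 8192 + 16384 + 65536
= 90828



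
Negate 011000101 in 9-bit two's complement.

Original: 011000101
Step 1 - Invert all bits: 100111010
Step 2 - Add 1: 100111011
Verification: 011000101 + 100111011 = 1000000000; discarding the end carry (carry out of the top bit) leaves the 9-bit value 000000000, as required for x + (-x)



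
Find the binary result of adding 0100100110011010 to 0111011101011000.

Add column by column from the right: bit + bit + carry-in; write the sum mod 2, carry 1 when the sum is 2 or 3.
carry:  1111111000110000
        0100100110011010
+       0111011101011000
------------------------
       01100000011110010
(the carry out of the leftmost column, 0, becomes the leading bit)
Decimal check:
  0100100110011010 = 16384 + 2048 + 256 + 128 + 16 + 8 + 2 = 18842
  0111011101011000 = 16384 + 8192 + 4096 + 1024 + 512 + 256 + 64 + 16 + 8 = 30552
  18842 + 30552 = 49394, and 01100000011110010 = 32768 + 16384 + 128 + 64 + 32 + 16 + 2 = 49394 ✓



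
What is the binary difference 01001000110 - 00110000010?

Method 1 - Direct subtraction (column by column from the right: bit − bit − borrow-in; if negative, add 2 and borrow 1 from the next column):
borrow: 01100000000
        01001000110
-       00110000010
-------------------
        00011000100

Method 2 - Add two's complement:
Two's complement of 00110000010: invert → 11001111101, add 1 → 11001111110
  01001000110
+ 11001111110
-------------
 100011000100  (end carry out of the top bit = 1)
Discarding the end carry: 00011000100
Decimal check:
  01001000110 = 512 + 64 + 4 + 2 = 582
  00110000010 = 256 + 128 + 2 = 386
  582 - 386 = 196, and 00011000100 = 128 + 64 + 4 = 196 ✓



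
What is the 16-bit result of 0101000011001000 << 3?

Original: 0101000011001000 (decimal 20680)
Shift left by 3 positions
Append 3 zeros on the right and drop the 3 high bits that overflow the 16-bit width
Result: 1000011001000000 (decimal 34368)
Equivalent: 20680 << 3 = 20680 × 2^3 = 165440, truncated to 16 bits = 34368



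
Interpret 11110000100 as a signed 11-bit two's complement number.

Binary: 11110000100
Sign bit: 1 (negative)
Invert: 00001111011
Add 1:  00001111100
Magnitude: 00001111100 = 64 + 32 + 16 + 8 + 4 = 124
Value: -124



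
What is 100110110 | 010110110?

OR: 1 when either bit is 1
  100110110
| 010110110
-----------
  110110110
Decimal: 310 | 182 = 438



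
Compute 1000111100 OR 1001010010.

OR: 1 when either bit is 1
  1000111100
| 1001010010
------------
  1001111110
Decimal: 572 | 594 = 638



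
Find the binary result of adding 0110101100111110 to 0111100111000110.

Add column by column from the right: bit + bit + carry-in; write the sum mod 2, carry 1 when the sum is 2 or 3.
carry:  1111011111111100
        0110101100111110
+       0111100111000110
------------------------
       01110010100000100
(the carry out of the leftmost column, 0, becomes the leading bit)
Decimal check:
  0110101100111110 = 16384 + 8192 + 2048 + 512 + 256 + 32 + 16 + 8 + 4 + 2 = 27454
  0111100111000110 = 16384 + 8192 + 4096 + 2048 + 256 + 128 + 64 + 4 + 2 = 31174
  27454 + 31174 = 58628, and 01110010100000100 = 32768 + 16384 + 8192 + 1024 + 256 + 4 = 58628 ✓



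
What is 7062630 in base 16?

Using repeated division by 16 (digits 10–15 are A–F):
7062630 ÷ 16 = 441414 remainder 6
441414 ÷ 16 = 27588 remainder 6
27588 ÷ 16 = 1724 remainder 4
1724 ÷ 16 = 107 remainder 12 (C)
107 ÷ 16 = 6 remainder 11 (B)
6 ÷ 16 = 0 remainder 6
Reading remainders bottom to top: 6BC466



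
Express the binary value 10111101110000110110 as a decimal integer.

Sum of powers of 2 for each 1-bit:
2^1 + 2^2 + 2^4 + 2^5 + 2^10 + 2^11 + 2^12 + 2^14 + 2^15 + 2^16 + 2^17 + 2^19
= 2 + 4 + 16 + 32 + 1024 + 2048 + 4096 + 16384 + 32768 + 65536 + 131072 + 524288
= 777270



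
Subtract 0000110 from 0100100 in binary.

Method 1 - Direct subtraction (column by column from the right: bit − bit − borrow-in; if negative, add 2 and borrow 1 from the next column):
borrow: 0111100
        0100100
-       0000110
---------------
        0011110

Method 2 - Add two's complement:
Two's complement of 0000110: invert → 1111001, add 1 → 1111010
  0100100
+ 1111010
---------
 10011110  (end carry out of the top bit = 1)
Discarding the end carry: 0011110
Decimal check:
  0100100 = 32 + 4 = 36
  0000110 = 4 + 2 = 6
  36 - 6 = 30, and 0011110 = 16 + 8 + 4 + 2 = 30 ✓



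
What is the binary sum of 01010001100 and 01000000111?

Add column by column from the right: bit + bit + carry-in; write the sum mod 2, carry 1 when the sum is 2 or 3.
carry:  10000011000
        01010001100
+       01000000111
-------------------
       010010010011
(the carry out of the leftmost column, 0, becomes the leading bit)
Decimal check:
  01010001100 = 512 + 128 + 8 + 4 = 652
  01000000111 = 512 + 4 + 2 + 1 = 519
  652 + 519 = 1171, and 010010010011 = 1024 + 128 + 16 + 2 + 1 = 1171 ✓



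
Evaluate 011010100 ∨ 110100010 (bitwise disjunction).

OR: 1 when either bit is 1
  011010100
| 110100010
-----------
  111110110
Decimal: 212 | 418 = 502



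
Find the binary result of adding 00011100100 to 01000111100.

Add column by column from the right: bit + bit + carry-in; write the sum mod 2, carry 1 when the sum is 2 or 3.
carry:  00111111000
        00011100100
+       01000111100
-------------------
       001100100000
(the carry out of the leftmost column, 0, becomes the leading bit)
Decimal check:
  00011100100 = 128 + 64 + 32 + 4 = 228
  01000111100 = 512 + 32 + 16 + 8 + 4 = 572
  228 + 572 = 800, and 001100100000 = 512 + 256 + 32 = 800 ✓



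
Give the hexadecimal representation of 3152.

Using repeated division by 16 (digits 10–15 are A–F):
3152 ÷ 16 = 197 remainder 0
197 ÷ 16 = 12 remainder 5
12 ÷ 16 = 0 remainder 12 (C)
Reading remainders bottom to top: C50



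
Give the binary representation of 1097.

Using repeated division by 2:
1097 ÷ 2 = 548 remainder 1
548 ÷ 2 = 274 remainder 0
274 ÷ 2 = 137 remainder 0
137 ÷ 2 = 68 remainder 1
68 ÷ 2 = 34 remainder 0
34 ÷ 2 = 17 remainder 0
17 ÷ 2 = 8 remainder 1
8 ÷ 2 = 4 remainder 0
4 ÷ 2 = 2 remainder 0
2 ÷ 2 = 1 remainder 0
1 ÷ 2 = 0 remainder 1
Reading remainders bottom to top: 10001001001



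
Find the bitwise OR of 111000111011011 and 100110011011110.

OR: 1 when either bit is 1
  111000111011011
| 100110011011110
-----------------
  111110111011111
Decimal: 29147 | 19678 = 32223



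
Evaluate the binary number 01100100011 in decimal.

Sum of powers of 2 for each 1-bit:
2^0 + 2^1 + 2^5 + 2^8 + 2^9
= 1 + 2 + 32 + 256 + 512
= 803



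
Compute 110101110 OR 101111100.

OR: 1 when either bit is 1
  110101110
| 101111100
-----------
  111111110
Decimal: 430 | 380 = 510



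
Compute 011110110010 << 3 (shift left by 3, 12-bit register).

Original: 011110110010 (decimal 1970)
Shift left by 3 positions
Append 3 zeros on the right and drop the 3 high bits that overflow the 12-bit width
Result: 110110010000 (decimal 3472)
Equivalent: 1970 << 3 = 1970 × 2^3 = 15760, truncated to 12 bits = 3472



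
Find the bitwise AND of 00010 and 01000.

AND: 1 only when both bits are 1
  00010
& 01000
-------
  00000
Decimal: 2 & 8 = 0



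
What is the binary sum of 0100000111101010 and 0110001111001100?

Add column by column from the right: bit + bit + carry-in; write the sum mod 2, carry 1 when the sum is 2 or 3.
carry:  1000011110010000
        0100000111101010
+       0110001111001100
------------------------
       01010010110110110
(the carry out of the leftmost column, 0, becomes the leading bit)
Decimal check:
  0100000111101010 = 16384 + 256 + 128 + 64 + 32 + 8 + 2 = 16874
  0110001111001100 = 16384 + 8192 + 512 + 256 + 128 + 64 + 8 + 4 = 25548
  16874 + 25548 = 42422, and 01010010110110110 = 32768 + 8192 + 1024 + 256 + 128 + 32 + 16 + 4 + 2 = 42422 ✓



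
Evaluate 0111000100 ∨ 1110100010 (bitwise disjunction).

OR: 1 when either bit is 1
  0111000100
| 1110100010
------------
  1111100110
Decimal: 452 | 930 = 998



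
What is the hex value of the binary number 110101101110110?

Group into 4-bit nibbles from right:
  0110 = 6
  1011 = B
  0111 = 7
  0110 = 6
Result: 6B76



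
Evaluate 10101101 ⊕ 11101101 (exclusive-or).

XOR: 1 when bits differ
  10101101
^ 11101101
----------
  01000000
Decimal: 173 ^ 237 = 64



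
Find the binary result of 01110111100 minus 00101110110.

Method 1 - Direct subtraction (column by column from the right: bit − bit − borrow-in; if negative, add 2 and borrow 1 from the next column):
borrow: 00010001100
        01110111100
-       00101110110
-------------------
        01001000110

Method 2 - Add two's complement:
Two's complement of 00101110110: invert → 11010001001, add 1 → 11010001010
  01110111100
+ 11010001010
-------------
 101001000110  (end carry out of the top bit = 1)
Discarding the end carry: 01001000110
Decimal check:
  01110111100 = 512 + 256 + 128 + 32 + 16 + 8 + 4 = 956
  00101110110 = 256 + 64 + 32 + 16 + 4 + 2 = 374
  956 - 374 = 582, and 01001000110 = 512 + 64 + 4 + 2 = 582 ✓



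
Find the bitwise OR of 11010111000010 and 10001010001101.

OR: 1 when either bit is 1
  11010111000010
| 10001010001101
----------------
  11011111001111
Decimal: 13762 | 8845 = 14287



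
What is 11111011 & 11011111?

AND: 1 only when both bits are 1
  11111011
& 11011111
----------
  11011011
Decimal: 251 & 223 = 219



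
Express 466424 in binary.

Using repeated division by 2:
466424 ÷ 2 = 233212 remainder 0
233212 ÷ 2 = 116606 remainder 0
116606 ÷ 2 = 58303 remainder 0
58303 ÷ 2 = 29151 remainder 1
29151 ÷ 2 = 14575 remainder 1
14575 ÷ 2 = 7287 remainder 1
7287 ÷ 2 = 3643 remainder 1
3643 ÷ 2 = 1821 remainder 1
1821 ÷ 2 = 910 remainder 1
910 ÷ 2 = 455 remainder 0
455 ÷ 2 = 227 remainder 1
227 ÷ 2 = 113 remainder 1
113 ÷ 2 = 56 remainder 1
56 ÷ 2 = 28 remainder 0
28 ÷ 2 = 14 remainder 0
14 ÷ 2 = 7 remainder 0
7 ÷ 2 = 3 remainder 1
3 ÷ 2 = 1 remainder 1
1 ÷ 2 = 0 remainder 1
Reading remainders bottom to top: 1110001110111111000



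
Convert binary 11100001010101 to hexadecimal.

Group into 4-bit nibbles from right:
  0011 = 3
  1000 = 8
  0101 = 5
  0101 = 5
Result: 3855



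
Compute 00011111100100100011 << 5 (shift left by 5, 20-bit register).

Original: 00011111100100100011 (decimal 129315)
Shift left by 5 positions
Append 5 zeros on the right and drop the 5 high bits that overflow the 20-bit width
Result: 11110010010001100000 (decimal 992352)
Equivalent: 129315 << 5 = 129315 × 2^5 = 4138080, truncated to 20 bits = 992352



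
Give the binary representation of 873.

Using repeated division by 2:
873 ÷ 2 = 436 remainder 1
436 ÷ 2 = 218 remainder 0
218 ÷ 2 = 109 remainder 0
109 ÷ 2 = 54 remainder 1
54 ÷ 2 = 27 remainder 0
27 ÷ 2 = 13 remainder 1
13 ÷ 2 = 6 remainder 1
6 ÷ 2 = 3 remainder 0
3 ÷ 2 = 1 remainder 1
1 ÷ 2 = 0 remainder 1
Reading remainders bottom to top: 1101101001



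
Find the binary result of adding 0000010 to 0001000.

Add column by column from the right: bit + bit + carry-in; write the sum mod 2, carry 1 when the sum is 2 or 3.
carry:  0000000
        0000010
+       0001000
---------------
       00001010
(the carry out of the leftmost column, 0, becomes the leading bit)
Decimal check:
  0000010 = 2
  0001000 = 8
  2 + 8 = 10, and 00001010 = 8 + 2 = 10 ✓



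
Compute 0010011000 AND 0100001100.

AND: 1 only when both bits are 1
  0010011000
& 0100001100
------------
  0000001000
Decimal: 152 & 268 = 8



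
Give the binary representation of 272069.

Using repeated division by 2:
272069 ÷ 2 = 136034 remainder 1
136034 ÷ 2 = 68017 remainder 0
68017 ÷ 2 = 34008 remainder 1
34008 ÷ 2 = 17004 remainder 0
17004 ÷ 2 = 8502 remainder 0
8502 ÷ 2 = 4251 remainder 0
4251 ÷ 2 = 2125 remainder 1
2125 ÷ 2 = 1062 remainder 1
1062 ÷ 2 = 531 remainder 0
531 ÷ 2 = 265 remainder 1
265 ÷ 2 = 132 remainder 1
132 ÷ 2 = 66 remainder 0
66 ÷ 2 = 33 remainder 0
33 ÷ 2 = 16 remainder 1
16 ÷ 2 = 8 remainder 0
8 ÷ 2 = 4 remainder 0
4 ÷ 2 = 2 remainder 0
2 ÷ 2 = 1 remainder 0
1 ÷ 2 = 0 remainder 1
Reading remainders bottom to top: 1000010011011000101



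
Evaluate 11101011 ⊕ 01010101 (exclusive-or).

XOR: 1 when bits differ
  11101011
^ 01010101
----------
  10111110
Decimal: 235 ^ 85 = 190



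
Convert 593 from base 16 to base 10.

Expand by place value (powers of 16):
593 = 5 × 16^2 + 9 × 16^1 + 3 × 16^0
= 5 × 256 + 9 × 16 + 3 × 1
= 1280 + 144 + 3
= 1427



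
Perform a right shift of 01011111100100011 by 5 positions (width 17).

Original: 01011111100100011 (decimal 48931)
Shift right by 5 positions
Drop the 5 low bits; fill with zeros on the left
Result: 00000010111111001 (decimal 1529)
Equivalent: 48931 >> 5 = 48931 ÷ 2^5 = 1529



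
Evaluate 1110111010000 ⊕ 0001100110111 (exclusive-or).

XOR: 1 when bits differ
  1110111010000
^ 0001100110111
---------------
  1111011100111
Decimal: 7632 ^ 823 = 7911



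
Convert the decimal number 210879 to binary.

Using repeated division by 2:
210879 ÷ 2 = 105439 remainder 1
105439 ÷ 2 = 52719 remainder 1
52719 ÷ 2 = 26359 remainder 1
26359 ÷ 2 = 13179 remainder 1
13179 ÷ 2 = 6589 remainder 1
6589 ÷ 2 = 3294 remainder 1
3294 ÷ 2 = 1647 remainder 0
1647 ÷ 2 = 823 remainder 1
823 ÷ 2 = 411 remainder 1
411 ÷ 2 = 205 remainder 1
205 ÷ 2 = 102 remainder 1
102 ÷ 2 = 51 remainder 0
51 ÷ 2 = 25 remainder 1
25 ÷ 2 = 12 remainder 1
12 ÷ 2 = 6 remainder 0
6 ÷ 2 = 3 remainder 0
3 ÷ 2 = 1 remainder 1
1 ÷ 2 = 0 remainder 1
Reading remainders bottom to top: 110011011110111111



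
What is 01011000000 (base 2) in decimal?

Sum of powers of 2 for each 1-bit:
2^6 + 2^7 + 2^9
= 64 + 128 + 512
= 704



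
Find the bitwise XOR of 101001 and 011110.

XOR: 1 when bits differ
  101001
^ 011110
--------
  110111
Decimal: 41 ^ 30 = 55



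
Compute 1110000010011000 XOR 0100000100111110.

XOR: 1 when bits differ
  1110000010011000
^ 0100000100111110
------------------
  1010000110100110
Decimal: 57496 ^ 16702 = 41382



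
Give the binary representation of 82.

Using repeated division by 2:
82 ÷ 2 = 41 remainder 0
41 ÷ 2 = 20 remainder 1
20 ÷ 2 = 10 remainder 0
10 ÷ 2 = 5 remainder 0
5 ÷ 2 = 2 remainder 1
2 ÷ 2 = 1 remainder 0
1 ÷ 2 = 0 remainder 1
Reading remainders bottom to top: 1010010



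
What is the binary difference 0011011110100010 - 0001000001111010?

Method 1 - Direct subtraction (column by column from the right: bit − bit − borrow-in; if negative, add 2 and borrow 1 from the next column):
borrow: 0000000011110000
        0011011110100010
-       0001000001111010
------------------------
        0010011100101000

Method 2 - Add two's complement:
Two's complement of 0001000001111010: invert → 1110111110000101, add 1 → 1110111110000110
  0011011110100010
+ 1110111110000110
------------------
 10010011100101000  (end carry out of the top bit = 1)
Discarding the end carry: 0010011100101000
Decimal check:
  0011011110100010 = 8192 + 4096 + 1024 + 512 + 256 + 128 + 32 + 2 = 14242
  0001000001111010 = 4096 + 64 + 32 + 16 + 8 + 2 = 4218
  14242 - 4218 = 10024, and 0010011100101000 = 8192 + 1024 + 512 + 256 + 32 + 8 = 10024 ✓



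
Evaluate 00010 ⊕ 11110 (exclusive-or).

XOR: 1 when bits differ
  00010
^ 11110
-------
  11100
Decimal: 2 ^ 30 = 28



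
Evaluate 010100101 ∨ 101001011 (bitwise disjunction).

OR: 1 when either bit is 1
  010100101
| 101001011
-----------
  111101111
Decimal: 165 | 331 = 495



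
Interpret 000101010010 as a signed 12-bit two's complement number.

Binary: 000101010010
Sign bit: 0 (non-negative)
Read directly as an unsigned value:
000101010010 = 256 + 64 + 16 + 2 = 338
Value: 338



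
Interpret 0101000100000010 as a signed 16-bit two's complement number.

Binary: 0101000100000010
Sign bit: 0 (non-negative)
Read directly as an unsigned value:
0101000100000010 = 16384 + 4096 + 256 + 2 = 20738
Value: 20738



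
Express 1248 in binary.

Using repeated division by 2:
1248 ÷ 2 = 624 remainder 0
624 ÷ 2 = 312 remainder 0
312 ÷ 2 = 156 remainder 0
156 ÷ 2 = 78 remainder 0
78 ÷ 2 = 39 remainder 0
39 ÷ 2 = 19 remainder 1
19 ÷ 2 = 9 remainder 1
9 ÷ 2 = 4 remainder 1
4 ÷ 2 = 2 remainder 0
2 ÷ 2 = 1 remainder 0
1 ÷ 2 = 0 remainder 1
Reading remainders bottom to top: 10011100000



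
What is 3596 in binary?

Using repeated division by 2:
3596 ÷ 2 = 1798 remainder 0
1798 ÷ 2 = 899 remainder 0
899 ÷ 2 = 449 remainder 1
449 ÷ 2 = 224 remainder 1
224 ÷ 2 = 112 remainder 0
112 ÷ 2 = 56 remainder 0
56 ÷ 2 = 28 remainder 0
28 ÷ 2 = 14 remainder 0
14 ÷ 2 = 7 remainder 0
7 ÷ 2 = 3 remainder 1
3 ÷ 2 = 1 remainder 1
1 ÷ 2 = 0 remainder 1
Reading remainders bottom to top: 111000001100



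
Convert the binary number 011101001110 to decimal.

Sum of powers of 2 for each 1-bit:
2^1 + 2^2 + 2^3 + 2^6 + 2^8 + 2^9 + 2^10
= 2 + 4 + 8 + 64 + 256 + 512 + 1024
= 1870



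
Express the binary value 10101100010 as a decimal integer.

Sum of powers of 2 for each 1-bit:
2^1 + 2^5 + 2^6 + 2^8 + 2^10
= 2 + 32 + 64 + 256 + 1024
= 1378



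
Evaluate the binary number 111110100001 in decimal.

Sum of powers of 2 for each 1-bit:
2^0 + 2^5 + 2^7 + 2^8 + 2^9 + 2^10 + 2^11
= 1 + 32 + 128 + 256 + 512 + 1024 + 2048
= 4001



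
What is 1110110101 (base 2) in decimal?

Sum of powers of 2 for each 1-bit:
2^0 + 2^2 + 2^4 + 2^5 + 2^7 + 2^8 + 2^9
= 1 + 4 + 16 + 32 + 128 + 256 + 512
= 949



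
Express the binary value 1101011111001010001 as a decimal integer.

Sum of powers of 2 for each 1-bit:
2^0 + 2^4 + 2^6 + 2^9 + 2^10 + 2^11 + 2^12 + 2^13 + 2^15 + 2^17 + 2^18
= 1 + 16 + 64 + 512 + 1024 + 2048 + 4096 + 8192 + 32768 + 131072 + 262144
= 441937



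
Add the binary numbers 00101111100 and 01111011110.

Add column by column from the right: bit + bit + carry-in; write the sum mod 2, carry 1 when the sum is 2 or 3.
carry:  11111111000
        00101111100
+       01111011110
-------------------
       010101011010
(the carry out of the leftmost column, 0, becomes the leading bit)
Decimal check:
  00101111100 = 256 + 64 + 32 + 16 + 8 + 4 = 380
  01111011110 = 512 + 256 + 128 + 64 + 16 + 8 + 4 + 2 = 990
  380 + 990 = 1370, and 010101011010 = 1024 + 256 + 64 + 16 + 8 + 2 = 1370 ✓



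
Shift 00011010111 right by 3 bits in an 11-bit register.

Original: 00011010111 (decimal 215)
Shift right by 3 positions
Drop the 3 low bits; fill with zeros on the left
Result: 00000011010 (decimal 26)
Equivalent: 215 >> 3 = 215 ÷ 2^3 = 26



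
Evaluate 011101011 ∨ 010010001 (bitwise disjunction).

OR: 1 when either bit is 1
  011101011
| 010010001
-----------
  011111011
Decimal: 235 | 145 = 251



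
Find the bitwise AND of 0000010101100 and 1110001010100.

AND: 1 only when both bits are 1
  0000010101100
& 1110001010100
---------------
  0000000000100
Decimal: 172 & 7252 = 4



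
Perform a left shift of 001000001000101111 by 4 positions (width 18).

Original: 001000001000101111 (decimal 33327)
Shift left by 4 positions
Append 4 zeros on the right and drop the 4 high bits that overflow the 18-bit width
Result: 000010001011110000 (decimal 8944)
Equivalent: 33327 << 4 = 33327 × 2^4 = 533232, truncated to 18 bits = 8944



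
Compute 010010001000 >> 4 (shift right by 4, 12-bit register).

Original: 010010001000 (decimal 1160)
Shift right by 4 positions
Drop the 4 low bits; fill with zeros on the left
Result: 000001001000 (decimal 72)
Equivalent: 1160 >> 4 = 1160 ÷ 2^4 = 72



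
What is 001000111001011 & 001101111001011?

AND: 1 only when both bits are 1
  001000111001011
& 001101111001011
-----------------
  001000111001011
Decimal: 4555 & 7115 = 4555



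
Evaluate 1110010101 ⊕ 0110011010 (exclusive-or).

XOR: 1 when bits differ
  1110010101
^ 0110011010
------------
  1000001111
Decimal: 917 ^ 410 = 527



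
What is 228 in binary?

Using repeated division by 2:
228 ÷ 2 = 114 remainder 0
114 ÷ 2 = 57 remainder 0
57 ÷ 2 = 28 remainder 1
28 ÷ 2 = 14 remainder 0
14 ÷ 2 = 7 remainder 0
7 ÷ 2 = 3 remainder 1
3 ÷ 2 = 1 remainder 1
1 ÷ 2 = 0 remainder 1
Reading remainders bottom to top: 11100100



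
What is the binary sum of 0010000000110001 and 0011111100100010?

Add column by column from the right: bit + bit + carry-in; write the sum mod 2, carry 1 when the sum is 2 or 3.
carry:  0100000001000000
        0010000000110001
+       0011111100100010
------------------------
       00101111101010011
(the carry out of the leftmost column, 0, becomes the leading bit)
Decimal check:
  0010000000110001 = 8192 + 32 + 16 + 1 = 8241
  0011111100100010 = 8192 + 4096 + 2048 + 1024 + 512 + 256 + 32 + 2 = 16162
  8241 + 16162 = 24403, and 00101111101010011 = 16384 + 4096 + 2048 + 1024 + 512 + 256 + 64 + 16 + 2 + 1 = 24403 ✓



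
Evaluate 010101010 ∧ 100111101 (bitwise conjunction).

AND: 1 only when both bits are 1
  010101010
& 100111101
-----------
  000101000
Decimal: 170 & 317 = 40



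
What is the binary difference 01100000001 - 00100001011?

Method 1 - Direct subtraction (column by column from the right: bit − bit − borrow-in; if negative, add 2 and borrow 1 from the next column):
borrow: 01111111100
        01100000001
-       00100001011
-------------------
        00111110110

Method 2 - Add two's complement:
Two's complement of 00100001011: invert → 11011110100, add 1 → 11011110101
  01100000001
+ 11011110101
-------------
 100111110110  (end carry out of the top bit = 1)
Discarding the end carry: 00111110110
Decimal check:
  01100000001 = 512 + 256 + 1 = 769
  00100001011 = 256 + 8 + 2 + 1 = 267
  769 - 267 = 502, and 00111110110 = 256 + 128 + 64 + 32 + 16 + 4 + 2 = 502 ✓



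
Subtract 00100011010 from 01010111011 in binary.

Method 1 - Direct subtraction (column by column from the right: bit − bit − borrow-in; if negative, add 2 and borrow 1 from the next column):
borrow: 01000000000
        01010111011
-       00100011010
-------------------
        00110100001

Method 2 - Add two's complement:
Two's complement of 00100011010: invert → 11011100101, add 1 → 11011100110
  01010111011
+ 11011100110
-------------
 100110100001  (end carry out of the top bit = 1)
Discarding the end carry: 00110100001
Decimal check:
  01010111011 = 512 + 128 + 32 + 16 + 8 + 2 + 1 = 699
  00100011010 = 256 + 16 + 8 + 2 = 282
  699 - 282 = 417, and 00110100001 = 256 + 128 + 32 + 1 = 417 ✓



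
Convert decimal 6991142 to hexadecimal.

Using repeated division by 16 (digits 10–15 are A–F):
6991142 ÷ 16 = 436946 remainder 6
436946 ÷ 16 = 27309 remainder 2
27309 ÷ 16 = 1706 remainder 13 (D)
1706 ÷ 16 = 106 remainder 10 (A)
106 ÷ 16 = 6 remainder 10 (A)
6 ÷ 16 = 0 remainder 6
Reading remainders bottom to top: 6AAD26



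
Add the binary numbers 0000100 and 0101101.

Add column by column from the right: bit + bit + carry-in; write the sum mod 2, carry 1 when the sum is 2 or 3.
carry:  0011000
        0000100
+       0101101
---------------
       00110001
(the carry out of the leftmost column, 0, becomes the leading bit)
Decimal check:
  0000100 = 4
  0101101 = 32 + 8 + 4 + 1 = 45
  4 + 45 = 49, and 00110001 = 32 + 16 + 1 = 49 ✓



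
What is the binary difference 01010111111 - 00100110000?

Method 1 - Direct subtraction (column by column from the right: bit − bit − borrow-in; if negative, add 2 and borrow 1 from the next column):
borrow: 01000000000
        01010111111
-       00100110000
-------------------
        00110001111

Method 2 - Add two's complement:
Two's complement of 00100110000: invert → 11011001111, add 1 → 11011010000
  01010111111
+ 11011010000
-------------
 100110001111  (end carry out of the top bit = 1)
Discarding the end carry: 00110001111
Decimal check:
  01010111111 = 512 + 128 + 32 + 16 + 8 + 4 + 2 + 1 = 703
  00100110000 = 256 + 32 + 16 = 304
  703 - 304 = 399, and 00110001111 = 256 + 128 + 8 + 4 + 2 + 1 = 399 ✓



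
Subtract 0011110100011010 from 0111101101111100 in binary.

Method 1 - Direct subtraction (column by column from the right: bit − bit − borrow-in; if negative, add 2 and borrow 1 from the next column):
borrow: 0111100000000100
        0111101101111100
-       0011110100011010
------------------------
        0011111001100010

Method 2 - Add two's complement:
Two's complement of 0011110100011010: invert → 1100001011100101, add 1 → 1100001011100110
  0111101101111100
+ 1100001011100110
------------------
 10011111001100010  (end carry out of the top bit = 1)
Discarding the end carry: 0011111001100010
Decimal check:
  0111101101111100 = 16384 + 8192 + 4096 + 2048 + 512 + 256 + 64 + 32 + 16 + 8 + 4 = 31612
  0011110100011010 = 8192 + 4096 + 2048 + 1024 + 256 + 16 + 8 + 2 = 15642
  31612 - 15642 = 15970, and 0011111001100010 = 8192 + 4096 + 2048 + 1024 + 512 + 64 + 32 + 2 = 15970 ✓



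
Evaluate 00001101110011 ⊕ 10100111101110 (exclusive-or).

XOR: 1 when bits differ
  00001101110011
^ 10100111101110
----------------
  10101010011101
Decimal: 883 ^ 10734 = 10909



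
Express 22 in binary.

Using repeated division by 2:
22 ÷ 2 = 11 remainder 0
11 ÷ 2 = 5 remainder 1
5 ÷ 2 = 2 remainder 1
2 ÷ 2 = 1 remainder 0
1 ÷ 2 = 0 remainder 1
Reading remainders bottom to top: 10110



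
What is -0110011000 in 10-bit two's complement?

Original: 0110011000
Step 1 - Invert all bits: 1001100111
Step 2 - Add 1: 1001101000
Verification: 0110011000 + 1001101000 = 10000000000; discarding the end carry (carry out of the top bit) leaves the 10-bit value 0000000000, as required for x + (-x)



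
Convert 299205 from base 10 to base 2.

Using repeated division by 2:
299205 ÷ 2 = 149602 remainder 1
149602 ÷ 2 = 74801 remainder 0
74801 ÷ 2 = 37400 remainder 1
37400 ÷ 2 = 18700 remainder 0
18700 ÷ 2 = 9350 remainder 0
9350 ÷ 2 = 4675 remainder 0
4675 ÷ 2 = 2337 remainder 1
2337 ÷ 2 = 1168 remainder 1
1168 ÷ 2 = 584 remainder 0
584 ÷ 2 = 292 remainder 0
292 ÷ 2 = 146 remainder 0
146 ÷ 2 = 73 remainder 0
73 ÷ 2 = 36 remainder 1
36 ÷ 2 = 18 remainder 0
18 ÷ 2 = 9 remainder 0
9 ÷ 2 = 4 remainder 1
4 ÷ 2 = 2 remainder 0
2 ÷ 2 = 1 remainder 0
1 ÷ 2 = 0 remainder 1
Reading remainders bottom to top: 1001001000011000101



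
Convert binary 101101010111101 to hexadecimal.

Group into 4-bit nibbles from right:
  0101 = 5
  1010 = A
  1011 = B
  1101 = D
Result: 5ABD



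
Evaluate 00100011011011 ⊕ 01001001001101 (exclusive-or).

XOR: 1 when bits differ
  00100011011011
^ 01001001001101
----------------
  01101010010110
Decimal: 2267 ^ 4685 = 6806



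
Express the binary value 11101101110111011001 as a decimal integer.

Sum of powers of 2 for each 1-bit:
2^0 + 2^3 + 2^4 + 2^6 + 2^7 + 2^8 + 2^10 + 2^11 + 2^12 + 2^14 + 2^15 + 2^17 + 2^18 + 2^19
= 1 + 8 + 16 + 64 + 128 + 256 + 1024 + 2048 + 4096 + 16384 + 32768 + 131072 + 262144 + 524288
= 974297



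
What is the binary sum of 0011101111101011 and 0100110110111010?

Add column by column from the right: bit + bit + carry-in; write the sum mod 2, carry 1 when the sum is 2 or 3.
carry:  1111111111110100
        0011101111101011
+       0100110110111010
------------------------
       01000100110100101
(the carry out of the leftmost column, 0, becomes the leading bit)
Decimal check:
  0011101111101011 = 8192 + 4096 + 2048 + 512 + 256 + 128 + 64 + 32 + 8 + 2 + 1 = 15339
  0100110110111010 = 16384 + 2048 + 1024 + 256 + 128 + 32 + 16 + 8 + 2 = 19898
  15339 + 19898 = 35237, and 01000100110100101 = 32768 + 2048 + 256 + 128 + 32 + 4 + 1 = 35237 ✓



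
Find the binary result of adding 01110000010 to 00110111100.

Add column by column from the right: bit + bit + carry-in; write the sum mod 2, carry 1 when the sum is 2 or 3.
carry:  11100000000
        01110000010
+       00110111100
-------------------
       010100111110
(the carry out of the leftmost column, 0, becomes the leading bit)
Decimal check:
  01110000010 = 512 + 256 + 128 + 2 = 898
  00110111100 = 256 + 128 + 32 + 16 + 8 + 4 = 444
  898 + 444 = 1342, and 010100111110 = 1024 + 256 + 32 + 16 + 8 + 4 + 2 = 1342 ✓



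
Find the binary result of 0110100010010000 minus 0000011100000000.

Method 1 - Direct subtraction (column by column from the right: bit − bit − borrow-in; if negative, add 2 and borrow 1 from the next column):
borrow: 0000111000000000
        0110100010010000
-       0000011100000000
------------------------
        0110000110010000

Method 2 - Add two's complement:
Two's complement of 0000011100000000: invert → 1111100011111111, add 1 → 1111100100000000
  0110100010010000
+ 1111100100000000
------------------
 10110000110010000  (end carry out of the top bit = 1)
Discarding the end carry: 0110000110010000
Decimal check:
  0110100010010000 = 16384 + 8192 + 2048 + 128 + 16 = 26768
  0000011100000000 = 1024 + 512 + 256 = 1792
  26768 - 1792 = 24976, and 0110000110010000 = 16384 + 8192 + 256 + 128 + 16 = 24976 ✓



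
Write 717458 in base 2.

Using repeated division by 2:
717458 ÷ 2 = 358729 remainder 0
358729 ÷ 2 = 179364 remainder 1
179364 ÷ 2 = 89682 remainder 0
89682 ÷ 2 = 44841 remainder 0
44841 ÷ 2 = 22420 remainder 1
22420 ÷ 2 = 11210 remainder 0
11210 ÷ 2 = 5605 remainder 0
5605 ÷ 2 = 2802 remainder 1
2802 ÷ 2 = 1401 remainder 0
1401 ÷ 2 = 700 remainder 1
700 ÷ 2 = 350 remainder 0
350 ÷ 2 = 175 remainder 0
175 ÷ 2 = 87 remainder 1
87 ÷ 2 = 43 remainder 1
43 ÷ 2 = 21 remainder 1
21 ÷ 2 = 10 remainder 1
10 ÷ 2 = 5 remainder 0
5 ÷ 2 = 2 remainder 1
2 ÷ 2 = 1 remainder 0
1 ÷ 2 = 0 remainder 1
Reading remainders bottom to top: 10101111001010010010



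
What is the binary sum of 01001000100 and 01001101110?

Add column by column from the right: bit + bit + carry-in; write the sum mod 2, carry 1 when the sum is 2 or 3.
carry:  10010011000
        01001000100
+       01001101110
-------------------
       010010110010
(the carry out of the leftmost column, 0, becomes the leading bit)
Decimal check:
  01001000100 = 512 + 64 + 4 = 580
  01001101110 = 512 + 64 + 32 + 8 + 4 + 2 = 622
  580 + 622 = 1202, and 010010110010 = 1024 + 128 + 32 + 16 + 2 = 1202 ✓



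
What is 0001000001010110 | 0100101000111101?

OR: 1 when either bit is 1
  0001000001010110
| 0100101000111101
------------------
  0101101001111111
Decimal: 4182 | 19005 = 23167



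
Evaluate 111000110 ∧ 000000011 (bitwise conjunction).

AND: 1 only when both bits are 1
  111000110
& 000000011
-----------
  000000010
Decimal: 454 & 3 = 2



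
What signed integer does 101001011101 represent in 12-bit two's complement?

Binary: 101001011101
Sign bit: 1 (negative)
Invert: 010110100010
Add 1:  010110100011
Magnitude: 010110100011 = 1024 + 256 + 128 + 32 + 2 + 1 = 1443
Value: -1443



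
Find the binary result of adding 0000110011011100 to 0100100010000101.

Add column by column from the right: bit + bit + carry-in; write the sum mod 2, carry 1 when the sum is 2 or 3.
carry:  0001000100111000
        0000110011011100
+       0100100010000101
------------------------
       00101010101100001
(the carry out of the leftmost column, 0, becomes the leading bit)
Decimal check:
  0000110011011100 = 2048 + 1024 + 128 + 64 + 16 + 8 + 4 = 3292
  0100100010000101 = 16384 + 2048 + 128 + 4 + 1 = 18565
  3292 + 18565 = 21857, and 00101010101100001 = 16384 + 4096 + 1024 + 256 + 64 + 32 + 1 = 21857 ✓



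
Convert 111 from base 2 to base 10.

Sum of powers of 2 for each 1-bit:
2^0 + 2^1 + 2^2
= 1 + 2 + 4
= 7



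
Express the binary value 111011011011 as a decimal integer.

Sum of powers of 2 for each 1-bit:
2^0 + 2^1 + 2^3 + 2^4 + 2^6 + 2^7 + 2^9 + 2^10 + 2^11
= 1 + 2 + 8 + 16 + 64 + 128 + 512 + 1024 + 2048
= 3803



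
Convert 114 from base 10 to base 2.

Using repeated division by 2:
114 ÷ 2 = 57 remainder 0
57 ÷ 2 = 28 remainder 1
28 ÷ 2 = 14 remainder 0
14 ÷ 2 = 7 remainder 0
7 ÷ 2 = 3 remainder 1
3 ÷ 2 = 1 remainder 1
1 ÷ 2 = 0 remainder 1
Reading remainders bottom to top: 1110010



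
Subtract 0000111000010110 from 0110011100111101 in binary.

Method 1 - Direct subtraction (column by column from the right: bit − bit − borrow-in; if negative, add 2 and borrow 1 from the next column):
borrow: 0011000000001100
        0110011100111101
-       0000111000010110
------------------------
        0101100100100111

Method 2 - Add two's complement:
Two's complement of 0000111000010110: invert → 1111000111101001, add 1 → 1111000111101010
  0110011100111101
+ 1111000111101010
------------------
 10101100100100111  (end carry out of the top bit = 1)
Discarding the end carry: 0101100100100111
Decimal check:
  0110011100111101 = 16384 + 8192 + 1024 + 512 + 256 + 32 + 16 + 8 + 4 + 1 = 26429
  0000111000010110 = 2048 + 1024 + 512 + 16 + 4 + 2 = 3606
  26429 - 3606 = 22823, and 0101100100100111 = 16384 + 4096 + 2048 + 256 + 32 + 4 + 2 + 1 = 22823 ✓



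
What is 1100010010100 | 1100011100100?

OR: 1 when either bit is 1
  1100010010100
| 1100011100100
---------------
  1100011110100
Decimal: 6292 | 6372 = 6388



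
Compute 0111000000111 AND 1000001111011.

AND: 1 only when both bits are 1
  0111000000111
& 1000001111011
---------------
  0000000000011
Decimal: 3591 & 4219 = 3



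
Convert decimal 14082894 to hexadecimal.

Using repeated division by 16 (digits 10–15 are A–F):
14082894 ÷ 16 = 880180 remainder 14 (E)
880180 ÷ 16 = 55011 remainder 4
55011 ÷ 16 = 3438 remainder 3
3438 ÷ 16 = 214 remainder 14 (E)
214 ÷ 16 = 13 remainder 6
13 ÷ 16 = 0 remainder 13 (D)
Reading remainders bottom to top: D6E34E



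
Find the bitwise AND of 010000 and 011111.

AND: 1 only when both bits are 1
  010000
& 011111
--------
  010000
Decimal: 16 & 31 = 16



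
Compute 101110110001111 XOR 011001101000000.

XOR: 1 when bits differ
  101110110001111
^ 011001101000000
-----------------
  110111011001111
Decimal: 23951 ^ 13120 = 28367



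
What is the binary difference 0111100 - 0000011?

Method 1 - Direct subtraction (column by column from the right: bit − bit − borrow-in; if negative, add 2 and borrow 1 from the next column):
borrow: 0000110
        0111100
-       0000011
---------------
        0111001

Method 2 - Add two's complement:
Two's complement of 0000011: invert → 1111100, add 1 → 1111101
  0111100
+ 1111101
---------
 10111001  (end carry out of the top bit = 1)
Discarding the end carry: 0111001
Decimal check:
  0111100 = 32 + 16 + 8 + 4 = 60
  0000011 = 2 + 1 = 3
  60 - 3 = 57, and 0111001 = 32 + 16 + 8 + 1 = 57 ✓



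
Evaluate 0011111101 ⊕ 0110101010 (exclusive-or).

XOR: 1 when bits differ
  0011111101
^ 0110101010
------------
  0101010111
Decimal: 253 ^ 426 = 343



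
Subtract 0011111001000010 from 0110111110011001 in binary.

Method 1 - Direct subtraction (column by column from the right: bit − bit − borrow-in; if negative, add 2 and borrow 1 from the next column):
borrow: 0110000010001100
        0110111110011001
-       0011111001000010
------------------------
        0011000101010111

Method 2 - Add two's complement:
Two's complement of 0011111001000010: invert → 1100000110111101, add 1 → 1100000110111110
  0110111110011001
+ 1100000110111110
------------------
 10011000101010111  (end carry out of the top bit = 1)
Discarding the end carry: 0011000101010111
Decimal check:
  0110111110011001 = 16384 + 8192 + 2048 + 1024 + 512 + 256 + 128 + 16 + 8 + 1 = 28569
  0011111001000010 = 8192 + 4096 + 2048 + 1024 + 512 + 64 + 2 = 15938
  28569 - 15938 = 12631, and 0011000101010111 = 8192 + 4096 + 256 + 64 + 16 + 4 + 2 + 1 = 12631 ✓



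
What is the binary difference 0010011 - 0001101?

Method 1 - Direct subtraction (column by column from the right: bit − bit − borrow-in; if negative, add 2 and borrow 1 from the next column):
borrow: 0011000
        0010011
-       0001101
---------------
        0000110

Method 2 - Add two's complement:
Two's complement of 0001101: invert → 1110010, add 1 → 1110011
  0010011
+ 1110011
---------
 10000110  (end carry out of the top bit = 1)
Discarding the end carry: 0000110
Decimal check:
  0010011 = 16 + 2 + 1 = 19
  0001101 = 8 + 4 + 1 = 13
  19 - 13 = 6, and 0000110 = 4 + 2 = 6 ✓



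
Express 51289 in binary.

Using repeated division by 2:
51289 ÷ 2 = 25644 remainder 1
25644 ÷ 2 = 12822 remainder 0
12822 ÷ 2 = 6411 remainder 0
6411 ÷ 2 = 3205 remainder 1
3205 ÷ 2 = 1602 remainder 1
1602 ÷ 2 = 801 remainder 0
801 ÷ 2 = 400 remainder 1
400 ÷ 2 = 200 remainder 0
200 ÷ 2 = 100 remainder 0
100 ÷ 2 = 50 remainder 0
50 ÷ 2 = 25 remainder 0
25 ÷ 2 = 12 remainder 1
12 ÷ 2 = 6 remainder 0
6 ÷ 2 = 3 remainder 0
3 ÷ 2 = 1 remainder 1
1 ÷ 2 = 0 remainder 1
Reading remainders bottom to top: 1100100001011001



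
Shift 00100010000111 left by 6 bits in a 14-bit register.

Original: 00100010000111 (decimal 2183)
Shift left by 6 positions
Append 6 zeros on the right and drop the 6 high bits that overflow the 14-bit width
Result: 10000111000000 (decimal 8640)
Equivalent: 2183 << 6 = 2183 × 2^6 = 139712, truncated to 14 bits = 8640



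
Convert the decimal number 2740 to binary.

Using repeated division by 2:
2740 ÷ 2 = 1370 remainder 0
1370 ÷ 2 = 685 remainder 0
685 ÷ 2 = 342 remainder 1
342 ÷ 2 = 171 remainder 0
171 ÷ 2 = 85 remainder 1
85 ÷ 2 = 42 remainder 1
42 ÷ 2 = 21 remainder 0
21 ÷ 2 = 10 remainder 1
10 ÷ 2 = 5 remainder 0
5 ÷ 2 = 2 remainder 1
2 ÷ 2 = 1 remainder 0
1 ÷ 2 = 0 remainder 1
Reading remainders bottom to top: 101010110100



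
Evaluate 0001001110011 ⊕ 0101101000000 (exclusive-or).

XOR: 1 when bits differ
  0001001110011
^ 0101101000000
---------------
  0100100110011
Decimal: 627 ^ 2880 = 2355



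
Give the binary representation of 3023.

Using repeated division by 2:
3023 ÷ 2 = 1511 remainder 1
1511 ÷ 2 = 755 remainder 1
755 ÷ 2 = 377 remainder 1
377 ÷ 2 = 188 remainder 1
188 ÷ 2 = 94 remainder 0
94 ÷ 2 = 47 remainder 0
47 ÷ 2 = 23 remainder 1
23 ÷ 2 = 11 remainder 1
11 ÷ 2 = 5 remainder 1
5 ÷ 2 = 2 remainder 1
2 ÷ 2 = 1 remainder 0
1 ÷ 2 = 0 remainder 1
Reading remainders bottom to top: 101111001111

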